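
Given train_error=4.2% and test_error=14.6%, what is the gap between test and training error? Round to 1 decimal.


Generalization gap = test_error - train_error
= 14.6 - 4.2
= 10.4%
A large gap suggests overfitting.

10.4


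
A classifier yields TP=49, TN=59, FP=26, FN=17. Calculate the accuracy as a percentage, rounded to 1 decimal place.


Accuracy = (TP + TN) / (TP + TN + FP + FN) * 100
= (49 + 59) / (49 + 59 + 26 + 17)
= 108 / 151
= 0.7152
= 71.5%

71.5


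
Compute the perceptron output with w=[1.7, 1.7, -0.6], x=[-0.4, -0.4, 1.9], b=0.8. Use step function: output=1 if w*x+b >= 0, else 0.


z = w . x + b
= 1.7*-0.4 + 1.7*-0.4 + -0.6*1.9 + 0.8
= -0.68 + -0.68 + -1.14 + 0.8
= -2.5 + 0.8
= -1.7
Since z = -1.7 < 0, output = 0

0


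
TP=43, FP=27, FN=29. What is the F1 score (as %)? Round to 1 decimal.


Precision = TP / (TP + FP) = 43 / 70 = 0.6143
Recall = TP / (TP + FN) = 43 / 72 = 0.5972
F1 = 2 * P * R / (P + R)
= 2 * 0.6143 * 0.5972 / (0.6143 + 0.5972)
= 0.7337 / 1.2115
= 0.6056
As percentage: 60.6%

60.6


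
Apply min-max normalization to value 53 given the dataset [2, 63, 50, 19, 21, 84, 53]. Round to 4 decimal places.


Min = 2, Max = 84
Range = 84 - 2 = 82
Scaled = (x - min) / (max - min)
= (53 - 2) / 82
= 51 / 82
= 0.6220

0.6220


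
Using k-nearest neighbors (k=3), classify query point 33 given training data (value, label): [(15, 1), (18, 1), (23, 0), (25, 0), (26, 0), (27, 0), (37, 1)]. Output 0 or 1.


Distances from query 33:
Point 37 (class 1): distance = 4
Point 27 (class 0): distance = 6
Point 26 (class 0): distance = 7
K=3 nearest neighbors: classes = [1, 0, 0]
Votes for class 1: 1 / 3
Majority vote => class 0

0


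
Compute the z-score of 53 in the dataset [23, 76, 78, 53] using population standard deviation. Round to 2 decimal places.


Mean = (23 + 76 + 78 + 53) / 4 = 57.5
Variance = sum((x_i - mean)^2) / n = 493.25
Std = sqrt(493.25) = 22.2092
Z = (x - mean) / std
= (53 - 57.5) / 22.2092
= -4.5 / 22.2092
= -0.20

-0.20


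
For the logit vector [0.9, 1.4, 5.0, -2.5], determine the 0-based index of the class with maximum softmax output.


Softmax is a monotonic transformation, so it preserves the argmax.
We need to find the index of the maximum logit.
Index 0: 0.9
Index 1: 1.4
Index 2: 5.0
Index 3: -2.5
Maximum logit = 5.0 at index 2

2


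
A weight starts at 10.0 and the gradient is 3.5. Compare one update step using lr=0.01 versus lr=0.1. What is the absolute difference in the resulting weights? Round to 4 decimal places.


With lr=0.01: w_new = 10.0 - 0.01 * 3.5 = 9.965
With lr=0.1: w_new = 10.0 - 0.1 * 3.5 = 9.65
Absolute difference = |9.965 - 9.65|
= 0.3150

0.3150


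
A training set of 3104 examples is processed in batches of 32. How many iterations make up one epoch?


Iterations per epoch = dataset_size / batch_size
= 3104 / 32
= 97

97


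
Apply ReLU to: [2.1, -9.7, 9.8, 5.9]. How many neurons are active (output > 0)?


ReLU(x) = max(0, x) for each element:
ReLU(2.1) = 2.1
ReLU(-9.7) = 0
ReLU(9.8) = 9.8
ReLU(5.9) = 5.9
Active neurons (>0): 3

3


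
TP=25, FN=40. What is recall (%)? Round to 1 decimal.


Recall = TP / (TP + FN) * 100
= 25 / (25 + 40)
= 25 / 65
= 0.3846
= 38.5%

38.5


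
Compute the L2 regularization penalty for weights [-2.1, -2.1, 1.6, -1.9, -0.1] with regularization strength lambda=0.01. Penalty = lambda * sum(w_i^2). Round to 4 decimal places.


Squaring each weight:
(-2.1)^2 = 4.41
(-2.1)^2 = 4.41
1.6^2 = 2.56
(-1.9)^2 = 3.61
(-0.1)^2 = 0.01
Sum of squares = 15.0
Penalty = 0.01 * 15.0 = 0.1500

0.1500


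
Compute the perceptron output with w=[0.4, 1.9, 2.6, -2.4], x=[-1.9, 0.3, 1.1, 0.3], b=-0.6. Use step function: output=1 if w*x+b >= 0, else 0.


z = w . x + b
= 0.4*-1.9 + 1.9*0.3 + 2.6*1.1 + -2.4*0.3 + -0.6
= -0.76 + 0.57 + 2.86 + -0.72 + -0.6
= 1.95 + -0.6
= 1.35
Since z = 1.35 >= 0, output = 1

1


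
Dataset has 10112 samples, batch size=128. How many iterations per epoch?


Iterations per epoch = dataset_size / batch_size
= 10112 / 128
= 79

79


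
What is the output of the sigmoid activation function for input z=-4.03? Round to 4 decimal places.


sigmoid(z) = 1 / (1 + exp(-z))
exp(-(-4.03)) = exp(4.03) = 56.2609
1 + 56.2609 = 57.2609
1 / 57.2609 = 0.0175

0.0175


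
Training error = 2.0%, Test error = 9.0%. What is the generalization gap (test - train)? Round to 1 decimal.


Generalization gap = test_error - train_error
= 9.0 - 2.0
= 7.0%
A moderate gap.

7.0


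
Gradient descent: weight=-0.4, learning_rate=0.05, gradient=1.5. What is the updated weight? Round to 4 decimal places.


w_new = w_old - lr * gradient
= -0.4 - 0.05 * 1.5
= -0.4 - (0.075)
= -0.4750

-0.4750


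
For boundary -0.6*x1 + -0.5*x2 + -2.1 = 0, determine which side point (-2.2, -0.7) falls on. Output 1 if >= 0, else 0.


Compute -0.6 * -2.2 + -0.5 * -0.7 + -2.1
= 1.32 + 0.35 + -2.1
= -0.43
Since -0.43 < 0, the point is on the negative side.

0


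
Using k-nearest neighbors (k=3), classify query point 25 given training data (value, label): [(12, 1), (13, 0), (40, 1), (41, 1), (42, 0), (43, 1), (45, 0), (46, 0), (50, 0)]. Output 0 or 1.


Distances from query 25:
Point 13 (class 0): distance = 12
Point 12 (class 1): distance = 13
Point 40 (class 1): distance = 15
K=3 nearest neighbors: classes = [0, 1, 1]
Votes for class 1: 2 / 3
Majority vote => class 1

1


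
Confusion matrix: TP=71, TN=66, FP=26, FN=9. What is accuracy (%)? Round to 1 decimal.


Accuracy = (TP + TN) / (TP + TN + FP + FN) * 100
= (71 + 66) / (71 + 66 + 26 + 9)
= 137 / 172
= 0.7965
= 79.7%

79.7


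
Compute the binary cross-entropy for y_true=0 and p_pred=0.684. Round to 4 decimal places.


For y=0: Loss = -log(1-p)
= -log(1 - 0.684)
= -log(0.316)
= -(-1.152)
= 1.1520

1.1520


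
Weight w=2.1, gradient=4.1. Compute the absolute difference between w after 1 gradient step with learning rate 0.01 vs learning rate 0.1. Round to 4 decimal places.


With lr=0.01: w_new = 2.1 - 0.01 * 4.1 = 2.059
With lr=0.1: w_new = 2.1 - 0.1 * 4.1 = 1.69
Absolute difference = |2.059 - 1.69|
= 0.3690

0.3690


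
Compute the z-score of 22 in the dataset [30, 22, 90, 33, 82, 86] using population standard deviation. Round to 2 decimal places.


Mean = (30 + 22 + 90 + 33 + 82 + 86) / 6 = 57.1667
Variance = sum((x_i - mean)^2) / n = 847.4722
Std = sqrt(847.4722) = 29.1114
Z = (x - mean) / std
= (22 - 57.1667) / 29.1114
= -35.1667 / 29.1114
= -1.21

-1.21


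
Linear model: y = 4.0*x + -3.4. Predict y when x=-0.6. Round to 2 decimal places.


y = 4.0 * -0.6 + (-3.4)
= -2.4 + (-3.4)
= -5.80

-5.80


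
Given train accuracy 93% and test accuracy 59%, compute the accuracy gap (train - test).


Gap = train_accuracy - test_accuracy
= 93 - 59
= 34%
This large gap strongly indicates overfitting.

34


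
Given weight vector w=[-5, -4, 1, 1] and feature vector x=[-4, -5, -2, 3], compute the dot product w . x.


Element-wise products:
-5 * -4 = 20
-4 * -5 = 20
1 * -2 = -2
1 * 3 = 3
Sum = 20 + 20 + -2 + 3
= 41

41


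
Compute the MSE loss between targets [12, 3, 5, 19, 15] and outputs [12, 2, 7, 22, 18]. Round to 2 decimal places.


Differences: [0, 1, -2, -3, -3]
Squared errors: [0, 1, 4, 9, 9]
Sum of squared errors = 23
MSE = 23 / 5 = 4.60

4.60


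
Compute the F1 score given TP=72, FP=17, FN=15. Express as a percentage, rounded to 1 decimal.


Precision = TP / (TP + FP) = 72 / 89 = 0.809
Recall = TP / (TP + FN) = 72 / 87 = 0.8276
F1 = 2 * P * R / (P + R)
= 2 * 0.809 * 0.8276 / (0.809 + 0.8276)
= 1.339 / 1.6366
= 0.8182
As percentage: 81.8%

81.8


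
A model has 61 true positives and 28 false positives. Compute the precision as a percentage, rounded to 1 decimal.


Precision = TP / (TP + FP) * 100
= 61 / (61 + 28)
= 61 / 89
= 0.6854
= 68.5%

68.5


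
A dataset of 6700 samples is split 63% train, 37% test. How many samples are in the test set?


Train samples = 6700 * 63% = 4221
Test samples = 6700 - 4221
= 2479

2479


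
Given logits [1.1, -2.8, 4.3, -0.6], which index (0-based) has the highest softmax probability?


Softmax is a monotonic transformation, so it preserves the argmax.
We need to find the index of the maximum logit.
Index 0: 1.1
Index 1: -2.8
Index 2: 4.3
Index 3: -0.6
Maximum logit = 4.3 at index 2

2


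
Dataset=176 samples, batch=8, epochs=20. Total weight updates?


Iterations per epoch = 176 / 8 = 22
Total updates = iterations_per_epoch * epochs
= 22 * 20
= 440

440


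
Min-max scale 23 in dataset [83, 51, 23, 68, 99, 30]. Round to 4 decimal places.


Min = 23, Max = 99
Range = 99 - 23 = 76
Scaled = (x - min) / (max - min)
= (23 - 23) / 76
= 0 / 76
= 0.0000

0.0000


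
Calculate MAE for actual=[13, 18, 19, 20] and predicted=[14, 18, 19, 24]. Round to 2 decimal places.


Absolute errors: [1, 0, 0, 4]
Sum of absolute errors = 5
MAE = 5 / 4 = 1.25

1.25


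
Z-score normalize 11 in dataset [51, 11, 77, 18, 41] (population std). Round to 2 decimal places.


Mean = (51 + 11 + 77 + 18 + 41) / 5 = 39.6
Variance = sum((x_i - mean)^2) / n = 563.04
Std = sqrt(563.04) = 23.7285
Z = (x - mean) / std
= (11 - 39.6) / 23.7285
= -28.6 / 23.7285
= -1.21

-1.21


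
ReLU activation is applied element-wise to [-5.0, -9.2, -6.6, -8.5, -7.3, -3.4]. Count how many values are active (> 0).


ReLU(x) = max(0, x) for each element:
ReLU(-5.0) = 0
ReLU(-9.2) = 0
ReLU(-6.6) = 0
ReLU(-8.5) = 0
ReLU(-7.3) = 0
ReLU(-3.4) = 0
Active neurons (>0): 0

0


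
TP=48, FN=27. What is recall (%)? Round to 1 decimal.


Recall = TP / (TP + FN) * 100
= 48 / (48 + 27)
= 48 / 75
= 0.64
= 64.0%

64.0


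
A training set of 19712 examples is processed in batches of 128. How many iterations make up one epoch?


Iterations per epoch = dataset_size / batch_size
= 19712 / 128
= 154

154


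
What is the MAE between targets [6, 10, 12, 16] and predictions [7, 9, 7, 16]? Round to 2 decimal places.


Absolute errors: [1, 1, 5, 0]
Sum of absolute errors = 7
MAE = 7 / 4 = 1.75

1.75


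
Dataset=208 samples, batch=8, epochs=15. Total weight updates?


Iterations per epoch = 208 / 8 = 26
Total updates = iterations_per_epoch * epochs
= 26 * 15
= 390

390


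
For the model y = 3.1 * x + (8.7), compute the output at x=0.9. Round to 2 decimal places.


y = 3.1 * 0.9 + (8.7)
= 2.79 + (8.7)
= 11.49

11.49


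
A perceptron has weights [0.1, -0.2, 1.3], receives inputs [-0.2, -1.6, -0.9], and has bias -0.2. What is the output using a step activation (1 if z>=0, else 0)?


z = w . x + b
= 0.1*-0.2 + -0.2*-1.6 + 1.3*-0.9 + -0.2
= -0.02 + 0.32 + -1.17 + -0.2
= -0.87 + -0.2
= -1.07
Since z = -1.07 < 0, output = 0

0


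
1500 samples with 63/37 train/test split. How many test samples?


Train samples = 1500 * 63% = 945
Test samples = 1500 - 945
= 555

555


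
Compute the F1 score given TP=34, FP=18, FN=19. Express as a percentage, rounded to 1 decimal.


Precision = TP / (TP + FP) = 34 / 52 = 0.6538
Recall = TP / (TP + FN) = 34 / 53 = 0.6415
F1 = 2 * P * R / (P + R)
= 2 * 0.6538 * 0.6415 / (0.6538 + 0.6415)
= 0.8389 / 1.2954
= 0.6476
As percentage: 64.8%

64.8


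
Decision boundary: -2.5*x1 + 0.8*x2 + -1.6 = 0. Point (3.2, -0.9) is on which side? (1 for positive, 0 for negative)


Compute -2.5 * 3.2 + 0.8 * -0.9 + -1.6
= -8.0 + -0.72 + -1.6
= -10.32
Since -10.32 < 0, the point is on the negative side.

0


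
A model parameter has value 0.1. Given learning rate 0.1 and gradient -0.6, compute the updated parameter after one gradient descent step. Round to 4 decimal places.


w_new = w_old - lr * gradient
= 0.1 - 0.1 * -0.6
= 0.1 - (-0.06)
= 0.1600

0.1600


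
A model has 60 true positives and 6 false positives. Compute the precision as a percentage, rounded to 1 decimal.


Precision = TP / (TP + FP) * 100
= 60 / (60 + 6)
= 60 / 66
= 0.9091
= 90.9%

90.9


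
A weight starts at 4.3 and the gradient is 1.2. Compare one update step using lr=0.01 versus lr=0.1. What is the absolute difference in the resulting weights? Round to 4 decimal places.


With lr=0.01: w_new = 4.3 - 0.01 * 1.2 = 4.288
With lr=0.1: w_new = 4.3 - 0.1 * 1.2 = 4.18
Absolute difference = |4.288 - 4.18|
= 0.1080

0.1080


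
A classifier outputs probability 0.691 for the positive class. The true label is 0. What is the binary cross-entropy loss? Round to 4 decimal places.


For y=0: Loss = -log(1-p)
= -log(1 - 0.691)
= -log(0.309)
= -(-1.1744)
= 1.1744

1.1744


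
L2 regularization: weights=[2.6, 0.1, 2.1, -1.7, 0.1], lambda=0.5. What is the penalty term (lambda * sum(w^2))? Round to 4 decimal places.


Squaring each weight:
2.6^2 = 6.76
0.1^2 = 0.01
2.1^2 = 4.41
(-1.7)^2 = 2.89
0.1^2 = 0.01
Sum of squares = 14.08
Penalty = 0.5 * 14.08 = 7.0400

7.0400


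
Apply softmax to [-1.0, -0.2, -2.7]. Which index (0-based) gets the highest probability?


Softmax is a monotonic transformation, so it preserves the argmax.
We need to find the index of the maximum logit.
Index 0: -1.0
Index 1: -0.2
Index 2: -2.7
Maximum logit = -0.2 at index 1

1


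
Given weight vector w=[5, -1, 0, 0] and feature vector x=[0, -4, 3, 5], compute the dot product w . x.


Element-wise products:
5 * 0 = 0
-1 * -4 = 4
0 * 3 = 0
0 * 5 = 0
Sum = 0 + 4 + 0 + 0
= 4

4


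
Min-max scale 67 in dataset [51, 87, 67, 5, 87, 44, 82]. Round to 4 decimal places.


Min = 5, Max = 87
Range = 87 - 5 = 82
Scaled = (x - min) / (max - min)
= (67 - 5) / 82
= 62 / 82
= 0.7561

0.7561


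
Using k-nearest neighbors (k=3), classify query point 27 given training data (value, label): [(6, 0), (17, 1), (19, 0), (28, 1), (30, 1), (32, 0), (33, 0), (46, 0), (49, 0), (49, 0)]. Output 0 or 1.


Distances from query 27:
Point 28 (class 1): distance = 1
Point 30 (class 1): distance = 3
Point 32 (class 0): distance = 5
K=3 nearest neighbors: classes = [1, 1, 0]
Votes for class 1: 2 / 3
Majority vote => class 1

1


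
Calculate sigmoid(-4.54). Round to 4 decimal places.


sigmoid(z) = 1 / (1 + exp(-z))
exp(-(-4.54)) = exp(4.54) = 93.6908
1 + 93.6908 = 94.6908
1 / 94.6908 = 0.0106

0.0106


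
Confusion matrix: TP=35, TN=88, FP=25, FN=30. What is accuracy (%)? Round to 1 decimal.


Accuracy = (TP + TN) / (TP + TN + FP + FN) * 100
= (35 + 88) / (35 + 88 + 25 + 30)
= 123 / 178
= 0.691
= 69.1%

69.1


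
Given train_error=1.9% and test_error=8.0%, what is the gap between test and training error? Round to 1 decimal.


Generalization gap = test_error - train_error
= 8.0 - 1.9
= 6.1%
A moderate gap.

6.1


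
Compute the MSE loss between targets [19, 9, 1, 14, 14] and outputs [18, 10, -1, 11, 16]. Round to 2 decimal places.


Differences: [1, -1, 2, 3, -2]
Squared errors: [1, 1, 4, 9, 4]
Sum of squared errors = 19
MSE = 19 / 5 = 3.80

3.80


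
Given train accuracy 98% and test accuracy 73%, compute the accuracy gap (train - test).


Gap = train_accuracy - test_accuracy
= 98 - 73
= 25%
This large gap strongly indicates overfitting.

25


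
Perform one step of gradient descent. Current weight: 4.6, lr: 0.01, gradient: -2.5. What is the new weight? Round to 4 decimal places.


w_new = w_old - lr * gradient
= 4.6 - 0.01 * -2.5
= 4.6 - (-0.025)
= 4.6250

4.6250


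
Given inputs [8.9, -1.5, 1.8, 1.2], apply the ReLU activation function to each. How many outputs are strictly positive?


ReLU(x) = max(0, x) for each element:
ReLU(8.9) = 8.9
ReLU(-1.5) = 0
ReLU(1.8) = 1.8
ReLU(1.2) = 1.2
Active neurons (>0): 3

3


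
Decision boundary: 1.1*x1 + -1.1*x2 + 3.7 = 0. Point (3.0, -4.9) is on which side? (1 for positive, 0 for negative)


Compute 1.1 * 3.0 + -1.1 * -4.9 + 3.7
= 3.3 + 5.39 + 3.7
= 12.39
Since 12.39 >= 0, the point is on the positive side.

1


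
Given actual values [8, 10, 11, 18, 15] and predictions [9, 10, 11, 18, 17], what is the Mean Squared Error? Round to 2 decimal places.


Differences: [-1, 0, 0, 0, -2]
Squared errors: [1, 0, 0, 0, 4]
Sum of squared errors = 5
MSE = 5 / 5 = 1.00

1.00


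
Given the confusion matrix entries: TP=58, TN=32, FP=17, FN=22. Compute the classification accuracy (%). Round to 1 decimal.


Accuracy = (TP + TN) / (TP + TN + FP + FN) * 100
= (58 + 32) / (58 + 32 + 17 + 22)
= 90 / 129
= 0.6977
= 69.8%

69.8


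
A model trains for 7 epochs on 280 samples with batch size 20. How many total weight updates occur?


Iterations per epoch = 280 / 20 = 14
Total updates = iterations_per_epoch * epochs
= 14 * 7
= 98

98


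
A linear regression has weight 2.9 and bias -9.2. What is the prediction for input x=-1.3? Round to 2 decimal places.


y = 2.9 * -1.3 + (-9.2)
= -3.77 + (-9.2)
= -12.97

-12.97


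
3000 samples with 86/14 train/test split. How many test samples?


Train samples = 3000 * 86% = 2580
Test samples = 3000 - 2580
= 420

420


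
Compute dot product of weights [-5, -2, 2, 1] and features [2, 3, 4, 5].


Element-wise products:
-5 * 2 = -10
-2 * 3 = -6
2 * 4 = 8
1 * 5 = 5
Sum = -10 + -6 + 8 + 5
= -3

-3


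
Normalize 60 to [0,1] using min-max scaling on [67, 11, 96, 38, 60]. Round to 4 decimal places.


Min = 11, Max = 96
Range = 96 - 11 = 85
Scaled = (x - min) / (max - min)
= (60 - 11) / 85
= 49 / 85
= 0.5765

0.5765


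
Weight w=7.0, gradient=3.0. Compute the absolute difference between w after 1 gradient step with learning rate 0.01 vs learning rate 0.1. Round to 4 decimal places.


With lr=0.01: w_new = 7.0 - 0.01 * 3.0 = 6.97
With lr=0.1: w_new = 7.0 - 0.1 * 3.0 = 6.7
Absolute difference = |6.97 - 6.7|
= 0.2700

0.2700


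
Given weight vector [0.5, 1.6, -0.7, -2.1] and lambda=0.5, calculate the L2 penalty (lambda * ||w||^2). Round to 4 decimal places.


Squaring each weight:
0.5^2 = 0.25
1.6^2 = 2.56
(-0.7)^2 = 0.49
(-2.1)^2 = 4.41
Sum of squares = 7.71
Penalty = 0.5 * 7.71 = 3.8550

3.8550


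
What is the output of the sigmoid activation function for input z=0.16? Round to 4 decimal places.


sigmoid(z) = 1 / (1 + exp(-z))
exp(-(0.16)) = exp(-0.16) = 0.8521
1 + 0.8521 = 1.8521
1 / 1.8521 = 0.5399

0.5399


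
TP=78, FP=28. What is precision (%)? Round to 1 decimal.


Precision = TP / (TP + FP) * 100
= 78 / (78 + 28)
= 78 / 106
= 0.7358
= 73.6%

73.6


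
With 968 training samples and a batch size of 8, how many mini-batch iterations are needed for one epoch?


Iterations per epoch = dataset_size / batch_size
= 968 / 8
= 121

121


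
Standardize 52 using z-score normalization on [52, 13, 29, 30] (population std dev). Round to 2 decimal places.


Mean = (52 + 13 + 29 + 30) / 4 = 31.0
Variance = sum((x_i - mean)^2) / n = 192.5
Std = sqrt(192.5) = 13.8744
Z = (x - mean) / std
= (52 - 31.0) / 13.8744
= 21.0 / 13.8744
= 1.51

1.51


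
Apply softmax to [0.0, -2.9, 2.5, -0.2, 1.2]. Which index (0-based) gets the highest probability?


Softmax is a monotonic transformation, so it preserves the argmax.
We need to find the index of the maximum logit.
Index 0: 0.0
Index 1: -2.9
Index 2: 2.5
Index 3: -0.2
Index 4: 1.2
Maximum logit = 2.5 at index 2

2


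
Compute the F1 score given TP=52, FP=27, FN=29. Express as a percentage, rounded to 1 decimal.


Precision = TP / (TP + FP) = 52 / 79 = 0.6582
Recall = TP / (TP + FN) = 52 / 81 = 0.642
F1 = 2 * P * R / (P + R)
= 2 * 0.6582 * 0.642 / (0.6582 + 0.642)
= 0.8451 / 1.3002
= 0.65
As percentage: 65.0%

65.0


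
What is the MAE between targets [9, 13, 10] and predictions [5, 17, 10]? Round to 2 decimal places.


Absolute errors: [4, 4, 0]
Sum of absolute errors = 8
MAE = 8 / 3 = 2.67

2.67


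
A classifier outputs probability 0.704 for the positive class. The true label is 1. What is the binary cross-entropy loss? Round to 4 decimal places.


For y=1: Loss = -log(p)
= -log(0.704)
= -(-0.351)
= 0.3510

0.3510


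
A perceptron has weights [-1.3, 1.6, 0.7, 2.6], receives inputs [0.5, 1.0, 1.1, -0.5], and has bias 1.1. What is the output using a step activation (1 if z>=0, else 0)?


z = w . x + b
= -1.3*0.5 + 1.6*1.0 + 0.7*1.1 + 2.6*-0.5 + 1.1
= -0.65 + 1.6 + 0.77 + -1.3 + 1.1
= 0.42 + 1.1
= 1.52
Since z = 1.52 >= 0, output = 1

1


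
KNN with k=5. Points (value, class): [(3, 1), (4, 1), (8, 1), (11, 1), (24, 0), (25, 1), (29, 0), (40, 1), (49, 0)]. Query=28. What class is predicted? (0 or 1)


Distances from query 28:
Point 29 (class 0): distance = 1
Point 25 (class 1): distance = 3
Point 24 (class 0): distance = 4
Point 40 (class 1): distance = 12
Point 11 (class 1): distance = 17
K=5 nearest neighbors: classes = [0, 1, 0, 1, 1]
Votes for class 1: 3 / 5
Majority vote => class 1

1


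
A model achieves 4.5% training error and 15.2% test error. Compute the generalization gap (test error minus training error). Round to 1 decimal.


Generalization gap = test_error - train_error
= 15.2 - 4.5
= 10.7%
A large gap suggests overfitting.

10.7


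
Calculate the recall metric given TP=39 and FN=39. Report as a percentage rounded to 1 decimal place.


Recall = TP / (TP + FN) * 100
= 39 / (39 + 39)
= 39 / 78
= 0.5
= 50.0%

50.0


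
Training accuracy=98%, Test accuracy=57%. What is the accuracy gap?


Gap = train_accuracy - test_accuracy
= 98 - 57
= 41%
This large gap strongly indicates overfitting.

41


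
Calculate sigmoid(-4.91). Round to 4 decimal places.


sigmoid(z) = 1 / (1 + exp(-z))
exp(-(-4.91)) = exp(4.91) = 135.6394
1 + 135.6394 = 136.6394
1 / 136.6394 = 0.0073

0.0073


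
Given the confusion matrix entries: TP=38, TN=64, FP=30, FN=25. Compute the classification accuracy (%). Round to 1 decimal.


Accuracy = (TP + TN) / (TP + TN + FP + FN) * 100
= (38 + 64) / (38 + 64 + 30 + 25)
= 102 / 157
= 0.6497
= 65.0%

65.0


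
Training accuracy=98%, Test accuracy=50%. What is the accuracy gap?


Gap = train_accuracy - test_accuracy
= 98 - 50
= 48%
This large gap strongly indicates overfitting.

48


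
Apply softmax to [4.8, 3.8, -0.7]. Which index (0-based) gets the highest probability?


Softmax is a monotonic transformation, so it preserves the argmax.
We need to find the index of the maximum logit.
Index 0: 4.8
Index 1: 3.8
Index 2: -0.7
Maximum logit = 4.8 at index 0

0


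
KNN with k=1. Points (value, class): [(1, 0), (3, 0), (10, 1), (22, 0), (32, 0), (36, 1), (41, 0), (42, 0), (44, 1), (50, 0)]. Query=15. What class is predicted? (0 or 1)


Distances from query 15:
Point 10 (class 1): distance = 5
K=1 nearest neighbors: classes = [1]
Votes for class 1: 1 / 1
Majority vote => class 1

1


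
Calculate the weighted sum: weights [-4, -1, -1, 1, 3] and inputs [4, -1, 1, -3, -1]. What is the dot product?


Element-wise products:
-4 * 4 = -16
-1 * -1 = 1
-1 * 1 = -1
1 * -3 = -3
3 * -1 = -3
Sum = -16 + 1 + -1 + -3 + -3
= -22

-22


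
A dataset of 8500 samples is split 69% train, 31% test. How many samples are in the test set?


Train samples = 8500 * 69% = 5865
Test samples = 8500 - 5865
= 2635

2635


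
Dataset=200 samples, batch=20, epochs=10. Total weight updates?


Iterations per epoch = 200 / 20 = 10
Total updates = iterations_per_epoch * epochs
= 10 * 10
= 100

100


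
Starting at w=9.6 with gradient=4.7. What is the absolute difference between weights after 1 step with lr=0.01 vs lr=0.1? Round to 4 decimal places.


With lr=0.01: w_new = 9.6 - 0.01 * 4.7 = 9.553
With lr=0.1: w_new = 9.6 - 0.1 * 4.7 = 9.13
Absolute difference = |9.553 - 9.13|
= 0.4230

0.4230


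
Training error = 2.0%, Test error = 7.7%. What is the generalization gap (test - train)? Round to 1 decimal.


Generalization gap = test_error - train_error
= 7.7 - 2.0
= 5.7%
A moderate gap.

5.7


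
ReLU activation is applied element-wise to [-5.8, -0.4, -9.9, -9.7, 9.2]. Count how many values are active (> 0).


ReLU(x) = max(0, x) for each element:
ReLU(-5.8) = 0
ReLU(-0.4) = 0
ReLU(-9.9) = 0
ReLU(-9.7) = 0
ReLU(9.2) = 9.2
Active neurons (>0): 1

1


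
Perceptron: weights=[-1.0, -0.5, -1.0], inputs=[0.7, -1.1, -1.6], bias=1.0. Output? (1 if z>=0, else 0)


z = w . x + b
= -1.0*0.7 + -0.5*-1.1 + -1.0*-1.6 + 1.0
= -0.7 + 0.55 + 1.6 + 1.0
= 1.45 + 1.0
= 2.45
Since z = 2.45 >= 0, output = 1

1


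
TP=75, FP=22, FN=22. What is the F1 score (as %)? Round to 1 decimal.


Precision = TP / (TP + FP) = 75 / 97 = 0.7732
Recall = TP / (TP + FN) = 75 / 97 = 0.7732
F1 = 2 * P * R / (P + R)
= 2 * 0.7732 * 0.7732 / (0.7732 + 0.7732)
= 1.1957 / 1.5464
= 0.7732
As percentage: 77.3%

77.3


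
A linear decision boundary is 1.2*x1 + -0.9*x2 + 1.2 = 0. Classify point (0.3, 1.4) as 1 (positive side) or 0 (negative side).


Compute 1.2 * 0.3 + -0.9 * 1.4 + 1.2
= 0.36 + -1.26 + 1.2
= 0.3
Since 0.3 >= 0, the point is on the positive side.

1


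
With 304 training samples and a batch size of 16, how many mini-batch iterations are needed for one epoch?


Iterations per epoch = dataset_size / batch_size
= 304 / 16
= 19

19


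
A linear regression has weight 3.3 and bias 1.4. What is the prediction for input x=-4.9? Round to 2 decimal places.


y = 3.3 * -4.9 + (1.4)
= -16.17 + (1.4)
= -14.77

-14.77


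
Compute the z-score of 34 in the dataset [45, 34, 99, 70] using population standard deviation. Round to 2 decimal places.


Mean = (45 + 34 + 99 + 70) / 4 = 62.0
Variance = sum((x_i - mean)^2) / n = 626.5
Std = sqrt(626.5) = 25.03
Z = (x - mean) / std
= (34 - 62.0) / 25.03
= -28.0 / 25.03
= -1.12

-1.12


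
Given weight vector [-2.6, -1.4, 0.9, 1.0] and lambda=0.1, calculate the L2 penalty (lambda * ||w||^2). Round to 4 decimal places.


Squaring each weight:
(-2.6)^2 = 6.76
(-1.4)^2 = 1.96
0.9^2 = 0.81
1.0^2 = 1.0
Sum of squares = 10.53
Penalty = 0.1 * 10.53 = 1.0530

1.0530


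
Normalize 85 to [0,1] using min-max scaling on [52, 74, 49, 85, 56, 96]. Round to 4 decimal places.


Min = 49, Max = 96
Range = 96 - 49 = 47
Scaled = (x - min) / (max - min)
= (85 - 49) / 47
= 36 / 47
= 0.7660

0.7660


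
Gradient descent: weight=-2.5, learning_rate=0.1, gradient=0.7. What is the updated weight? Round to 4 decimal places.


w_new = w_old - lr * gradient
= -2.5 - 0.1 * 0.7
= -2.5 - (0.07)
= -2.5700

-2.5700


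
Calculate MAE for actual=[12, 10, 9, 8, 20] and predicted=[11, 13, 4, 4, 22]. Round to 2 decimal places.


Absolute errors: [1, 3, 5, 4, 2]
Sum of absolute errors = 15
MAE = 15 / 5 = 3.00

3.00


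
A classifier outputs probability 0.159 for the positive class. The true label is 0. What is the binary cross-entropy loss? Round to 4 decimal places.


For y=0: Loss = -log(1-p)
= -log(1 - 0.159)
= -log(0.841)
= -(-0.1732)
= 0.1732

0.1732


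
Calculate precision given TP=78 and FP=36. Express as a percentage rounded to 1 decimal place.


Precision = TP / (TP + FP) * 100
= 78 / (78 + 36)
= 78 / 114
= 0.6842
= 68.4%

68.4


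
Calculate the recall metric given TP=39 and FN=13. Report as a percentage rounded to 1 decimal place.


Recall = TP / (TP + FN) * 100
= 39 / (39 + 13)
= 39 / 52
= 0.75
= 75.0%

75.0


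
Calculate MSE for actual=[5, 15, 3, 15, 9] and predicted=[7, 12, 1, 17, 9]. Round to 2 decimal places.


Differences: [-2, 3, 2, -2, 0]
Squared errors: [4, 9, 4, 4, 0]
Sum of squared errors = 21
MSE = 21 / 5 = 4.20

4.20


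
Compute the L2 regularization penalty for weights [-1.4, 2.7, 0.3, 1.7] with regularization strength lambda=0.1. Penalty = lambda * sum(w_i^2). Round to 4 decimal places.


Squaring each weight:
(-1.4)^2 = 1.96
2.7^2 = 7.29
0.3^2 = 0.09
1.7^2 = 2.89
Sum of squares = 12.23
Penalty = 0.1 * 12.23 = 1.2230

1.2230


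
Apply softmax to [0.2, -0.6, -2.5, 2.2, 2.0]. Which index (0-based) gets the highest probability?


Softmax is a monotonic transformation, so it preserves the argmax.
We need to find the index of the maximum logit.
Index 0: 0.2
Index 1: -0.6
Index 2: -2.5
Index 3: 2.2
Index 4: 2.0
Maximum logit = 2.2 at index 3

3


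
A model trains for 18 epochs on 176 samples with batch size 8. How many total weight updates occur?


Iterations per epoch = 176 / 8 = 22
Total updates = iterations_per_epoch * epochs
= 22 * 18
= 396

396


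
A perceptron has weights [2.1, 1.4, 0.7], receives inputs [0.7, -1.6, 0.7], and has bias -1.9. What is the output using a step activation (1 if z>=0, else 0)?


z = w . x + b
= 2.1*0.7 + 1.4*-1.6 + 0.7*0.7 + -1.9
= 1.47 + -2.24 + 0.49 + -1.9
= -0.28 + -1.9
= -2.18
Since z = -2.18 < 0, output = 0

0


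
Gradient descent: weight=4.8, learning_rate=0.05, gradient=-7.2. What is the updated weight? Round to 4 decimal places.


w_new = w_old - lr * gradient
= 4.8 - 0.05 * -7.2
= 4.8 - (-0.36)
= 5.1600

5.1600


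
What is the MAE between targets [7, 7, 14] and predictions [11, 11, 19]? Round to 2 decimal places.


Absolute errors: [4, 4, 5]
Sum of absolute errors = 13
MAE = 13 / 3 = 4.33

4.33


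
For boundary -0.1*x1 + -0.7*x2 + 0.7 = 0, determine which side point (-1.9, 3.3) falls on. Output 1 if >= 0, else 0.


Compute -0.1 * -1.9 + -0.7 * 3.3 + 0.7
= 0.19 + -2.31 + 0.7
= -1.42
Since -1.42 < 0, the point is on the negative side.

0


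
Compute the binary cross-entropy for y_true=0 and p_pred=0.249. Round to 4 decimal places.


For y=0: Loss = -log(1-p)
= -log(1 - 0.249)
= -log(0.751)
= -(-0.2863)
= 0.2863

0.2863


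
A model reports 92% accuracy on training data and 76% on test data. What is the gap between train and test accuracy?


Gap = train_accuracy - test_accuracy
= 92 - 76
= 16%
This gap suggests the model is overfitting.

16


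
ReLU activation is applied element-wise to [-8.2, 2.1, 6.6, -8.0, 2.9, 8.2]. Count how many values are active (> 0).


ReLU(x) = max(0, x) for each element:
ReLU(-8.2) = 0
ReLU(2.1) = 2.1
ReLU(6.6) = 6.6
ReLU(-8.0) = 0
ReLU(2.9) = 2.9
ReLU(8.2) = 8.2
Active neurons (>0): 4

4


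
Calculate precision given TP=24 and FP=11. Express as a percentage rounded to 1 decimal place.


Precision = TP / (TP + FP) * 100
= 24 / (24 + 11)
= 24 / 35
= 0.6857
= 68.6%

68.6


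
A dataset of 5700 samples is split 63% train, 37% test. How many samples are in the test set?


Train samples = 5700 * 63% = 3591
Test samples = 5700 - 3591
= 2109

2109


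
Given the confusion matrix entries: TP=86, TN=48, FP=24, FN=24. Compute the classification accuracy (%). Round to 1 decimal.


Accuracy = (TP + TN) / (TP + TN + FP + FN) * 100
= (86 + 48) / (86 + 48 + 24 + 24)
= 134 / 182
= 0.7363
= 73.6%

73.6


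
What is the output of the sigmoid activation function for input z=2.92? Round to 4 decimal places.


sigmoid(z) = 1 / (1 + exp(-z))
exp(-(2.92)) = exp(-2.92) = 0.0539
1 + 0.0539 = 1.0539
1 / 1.0539 = 0.9488

0.9488


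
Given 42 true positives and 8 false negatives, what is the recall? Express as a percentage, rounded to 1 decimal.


Recall = TP / (TP + FN) * 100
= 42 / (42 + 8)
= 42 / 50
= 0.84
= 84.0%

84.0


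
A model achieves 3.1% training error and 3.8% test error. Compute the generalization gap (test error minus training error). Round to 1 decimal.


Generalization gap = test_error - train_error
= 3.8 - 3.1
= 0.7%
A small gap suggests good generalization.

0.7


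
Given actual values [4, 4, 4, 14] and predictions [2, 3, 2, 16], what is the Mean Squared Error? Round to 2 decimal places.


Differences: [2, 1, 2, -2]
Squared errors: [4, 1, 4, 4]
Sum of squared errors = 13
MSE = 13 / 4 = 3.25

3.25


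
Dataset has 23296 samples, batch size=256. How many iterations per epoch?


Iterations per epoch = dataset_size / batch_size
= 23296 / 256
= 91

91


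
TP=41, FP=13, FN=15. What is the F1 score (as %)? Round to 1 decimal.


Precision = TP / (TP + FP) = 41 / 54 = 0.7593
Recall = TP / (TP + FN) = 41 / 56 = 0.7321
F1 = 2 * P * R / (P + R)
= 2 * 0.7593 * 0.7321 / (0.7593 + 0.7321)
= 1.1118 / 1.4914
= 0.7455
As percentage: 74.5%

74.5


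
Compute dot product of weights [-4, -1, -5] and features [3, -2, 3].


Element-wise products:
-4 * 3 = -12
-1 * -2 = 2
-5 * 3 = -15
Sum = -12 + 2 + -15
= -25

-25


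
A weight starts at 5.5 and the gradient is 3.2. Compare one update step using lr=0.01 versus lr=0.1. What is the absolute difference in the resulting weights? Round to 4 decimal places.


With lr=0.01: w_new = 5.5 - 0.01 * 3.2 = 5.468
With lr=0.1: w_new = 5.5 - 0.1 * 3.2 = 5.18
Absolute difference = |5.468 - 5.18|
= 0.2880

0.2880


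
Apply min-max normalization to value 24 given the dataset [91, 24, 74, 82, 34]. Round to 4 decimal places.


Min = 24, Max = 91
Range = 91 - 24 = 67
Scaled = (x - min) / (max - min)
= (24 - 24) / 67
= 0 / 67
= 0.0000

0.0000


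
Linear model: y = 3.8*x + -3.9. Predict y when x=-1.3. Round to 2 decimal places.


y = 3.8 * -1.3 + (-3.9)
= -4.94 + (-3.9)
= -8.84

-8.84


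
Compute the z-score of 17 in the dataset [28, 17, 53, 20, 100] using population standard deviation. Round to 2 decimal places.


Mean = (28 + 17 + 53 + 20 + 100) / 5 = 43.6
Variance = sum((x_i - mean)^2) / n = 955.44
Std = sqrt(955.44) = 30.9102
Z = (x - mean) / std
= (17 - 43.6) / 30.9102
= -26.6 / 30.9102
= -0.86

-0.86


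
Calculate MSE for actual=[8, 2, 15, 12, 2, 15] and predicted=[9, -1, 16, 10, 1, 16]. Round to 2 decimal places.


Differences: [-1, 3, -1, 2, 1, -1]
Squared errors: [1, 9, 1, 4, 1, 1]
Sum of squared errors = 17
MSE = 17 / 6 = 2.83

2.83


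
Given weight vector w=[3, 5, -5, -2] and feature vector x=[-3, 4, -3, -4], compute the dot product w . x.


Element-wise products:
3 * -3 = -9
5 * 4 = 20
-5 * -3 = 15
-2 * -4 = 8
Sum = -9 + 20 + 15 + 8
= 34

34


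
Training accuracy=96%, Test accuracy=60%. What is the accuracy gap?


Gap = train_accuracy - test_accuracy
= 96 - 60
= 36%
This large gap strongly indicates overfitting.

36


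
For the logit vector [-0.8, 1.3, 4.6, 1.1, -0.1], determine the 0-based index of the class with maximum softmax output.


Softmax is a monotonic transformation, so it preserves the argmax.
We need to find the index of the maximum logit.
Index 0: -0.8
Index 1: 1.3
Index 2: 4.6
Index 3: 1.1
Index 4: -0.1
Maximum logit = 4.6 at index 2

2


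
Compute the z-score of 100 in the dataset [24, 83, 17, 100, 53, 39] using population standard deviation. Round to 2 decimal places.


Mean = (24 + 83 + 17 + 100 + 53 + 39) / 6 = 52.6667
Variance = sum((x_i - mean)^2) / n = 906.8889
Std = sqrt(906.8889) = 30.1146
Z = (x - mean) / std
= (100 - 52.6667) / 30.1146
= 47.3333 / 30.1146
= 1.57

1.57


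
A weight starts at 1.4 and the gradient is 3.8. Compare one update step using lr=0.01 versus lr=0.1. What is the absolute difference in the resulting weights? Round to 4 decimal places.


With lr=0.01: w_new = 1.4 - 0.01 * 3.8 = 1.362
With lr=0.1: w_new = 1.4 - 0.1 * 3.8 = 1.02
Absolute difference = |1.362 - 1.02|
= 0.3420

0.3420


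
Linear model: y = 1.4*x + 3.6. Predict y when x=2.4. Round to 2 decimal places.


y = 1.4 * 2.4 + (3.6)
= 3.36 + (3.6)
= 6.96

6.96


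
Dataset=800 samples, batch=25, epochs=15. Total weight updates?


Iterations per epoch = 800 / 25 = 32
Total updates = iterations_per_epoch * epochs
= 32 * 15
= 480

480


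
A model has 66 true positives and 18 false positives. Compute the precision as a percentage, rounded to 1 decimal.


Precision = TP / (TP + FP) * 100
= 66 / (66 + 18)
= 66 / 84
= 0.7857
= 78.6%

78.6


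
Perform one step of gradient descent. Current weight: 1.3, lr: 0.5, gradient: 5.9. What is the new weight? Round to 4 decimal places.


w_new = w_old - lr * gradient
= 1.3 - 0.5 * 5.9
= 1.3 - (2.95)
= -1.6500

-1.6500


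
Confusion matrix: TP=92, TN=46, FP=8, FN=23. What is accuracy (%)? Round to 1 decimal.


Accuracy = (TP + TN) / (TP + TN + FP + FN) * 100
= (92 + 46) / (92 + 46 + 8 + 23)
= 138 / 169
= 0.8166
= 81.7%

81.7


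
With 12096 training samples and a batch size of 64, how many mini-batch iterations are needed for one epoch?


Iterations per epoch = dataset_size / batch_size
= 12096 / 64
= 189

189


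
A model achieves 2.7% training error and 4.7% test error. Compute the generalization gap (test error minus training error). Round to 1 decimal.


Generalization gap = test_error - train_error
= 4.7 - 2.7
= 2.0%
A moderate gap.

2.0


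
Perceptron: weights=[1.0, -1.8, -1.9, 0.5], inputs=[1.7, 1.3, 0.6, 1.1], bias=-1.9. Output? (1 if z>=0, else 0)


z = w . x + b
= 1.0*1.7 + -1.8*1.3 + -1.9*0.6 + 0.5*1.1 + -1.9
= 1.7 + -2.34 + -1.14 + 0.55 + -1.9
= -1.23 + -1.9
= -3.13
Since z = -3.13 < 0, output = 0

0


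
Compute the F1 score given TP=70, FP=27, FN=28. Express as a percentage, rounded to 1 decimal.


Precision = TP / (TP + FP) = 70 / 97 = 0.7216
Recall = TP / (TP + FN) = 70 / 98 = 0.7143
F1 = 2 * P * R / (P + R)
= 2 * 0.7216 * 0.7143 / (0.7216 + 0.7143)
= 1.0309 / 1.4359
= 0.7179
As percentage: 71.8%

71.8


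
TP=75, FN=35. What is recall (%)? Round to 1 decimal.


Recall = TP / (TP + FN) * 100
= 75 / (75 + 35)
= 75 / 110
= 0.6818
= 68.2%

68.2


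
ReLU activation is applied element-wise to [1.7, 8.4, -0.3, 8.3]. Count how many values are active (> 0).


ReLU(x) = max(0, x) for each element:
ReLU(1.7) = 1.7
ReLU(8.4) = 8.4
ReLU(-0.3) = 0
ReLU(8.3) = 8.3
Active neurons (>0): 3

3


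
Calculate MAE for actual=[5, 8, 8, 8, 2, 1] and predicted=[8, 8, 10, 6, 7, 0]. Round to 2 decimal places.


Absolute errors: [3, 0, 2, 2, 5, 1]
Sum of absolute errors = 13
MAE = 13 / 6 = 2.17

2.17


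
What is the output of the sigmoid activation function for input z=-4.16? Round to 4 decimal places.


sigmoid(z) = 1 / (1 + exp(-z))
exp(-(-4.16)) = exp(4.16) = 64.0715
1 + 64.0715 = 65.0715
1 / 65.0715 = 0.0154

0.0154


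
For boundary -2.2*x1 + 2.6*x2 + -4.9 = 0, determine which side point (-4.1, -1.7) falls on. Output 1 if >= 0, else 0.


Compute -2.2 * -4.1 + 2.6 * -1.7 + -4.9
= 9.02 + -4.42 + -4.9
= -0.3
Since -0.3 < 0, the point is on the negative side.

0


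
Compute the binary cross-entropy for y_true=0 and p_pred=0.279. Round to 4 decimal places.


For y=0: Loss = -log(1-p)
= -log(1 - 0.279)
= -log(0.721)
= -(-0.3271)
= 0.3271

0.3271


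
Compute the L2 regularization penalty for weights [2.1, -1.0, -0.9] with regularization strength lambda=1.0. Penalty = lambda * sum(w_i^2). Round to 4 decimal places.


Squaring each weight:
2.1^2 = 4.41
(-1.0)^2 = 1.0
(-0.9)^2 = 0.81
Sum of squares = 6.22
Penalty = 1.0 * 6.22 = 6.2200

6.2200


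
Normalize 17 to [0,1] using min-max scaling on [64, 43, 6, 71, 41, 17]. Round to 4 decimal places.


Min = 6, Max = 71
Range = 71 - 6 = 65
Scaled = (x - min) / (max - min)
= (17 - 6) / 65
= 11 / 65
= 0.1692

0.1692


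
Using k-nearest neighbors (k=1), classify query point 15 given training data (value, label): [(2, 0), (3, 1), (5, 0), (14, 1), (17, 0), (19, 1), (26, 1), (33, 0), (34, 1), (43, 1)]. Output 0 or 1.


Distances from query 15:
Point 14 (class 1): distance = 1
K=1 nearest neighbors: classes = [1]
Votes for class 1: 1 / 1
Majority vote => class 1

1


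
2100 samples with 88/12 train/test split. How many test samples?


Train samples = 2100 * 88% = 1848
Test samples = 2100 - 1848
= 252

252


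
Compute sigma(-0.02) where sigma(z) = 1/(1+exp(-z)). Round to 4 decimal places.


sigmoid(z) = 1 / (1 + exp(-z))
exp(-(-0.02)) = exp(0.02) = 1.0202
1 + 1.0202 = 2.0202
1 / 2.0202 = 0.4950

0.4950


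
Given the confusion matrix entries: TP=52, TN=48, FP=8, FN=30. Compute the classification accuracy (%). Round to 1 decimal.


Accuracy = (TP + TN) / (TP + TN + FP + FN) * 100
= (52 + 48) / (52 + 48 + 8 + 30)
= 100 / 138
= 0.7246
= 72.5%

72.5


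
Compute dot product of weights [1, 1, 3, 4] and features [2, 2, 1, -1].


Element-wise products:
1 * 2 = 2
1 * 2 = 2
3 * 1 = 3
4 * -1 = -4
Sum = 2 + 2 + 3 + -4
= 3

3


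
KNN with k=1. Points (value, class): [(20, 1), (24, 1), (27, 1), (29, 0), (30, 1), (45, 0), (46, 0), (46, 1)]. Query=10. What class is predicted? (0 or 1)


Distances from query 10:
Point 20 (class 1): distance = 10
K=1 nearest neighbors: classes = [1]
Votes for class 1: 1 / 1
Majority vote => class 1

1
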